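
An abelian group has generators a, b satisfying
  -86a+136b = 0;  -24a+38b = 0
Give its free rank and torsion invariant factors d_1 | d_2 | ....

rank_ℚ(R)=2; free=2−2=0
SNF(R) diag = [2, 2] → torsion [2, 2]

Answer: M ≅ ℤ/2 ⊕ ℤ/2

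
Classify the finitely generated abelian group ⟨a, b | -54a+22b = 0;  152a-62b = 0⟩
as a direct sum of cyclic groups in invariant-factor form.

Answer: M ≅ ℤ/2 ⊕ ℤ/2

Derivation:
rank_ℚ(R)=2; free=2−2=0
SNF(R) diag = [2, 2] → torsion [2, 2]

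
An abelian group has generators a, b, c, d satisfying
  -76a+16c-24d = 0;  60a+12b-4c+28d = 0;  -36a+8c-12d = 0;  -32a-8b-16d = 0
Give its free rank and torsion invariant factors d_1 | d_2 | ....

rank_ℚ(R)=4; free=4−4=0
SNF(R) diag = [4, 4, 4, 8] → torsion [4, 4, 4, 8]

Answer: M ≅ ℤ/4 ⊕ ℤ/4 ⊕ ℤ/4 ⊕ ℤ/8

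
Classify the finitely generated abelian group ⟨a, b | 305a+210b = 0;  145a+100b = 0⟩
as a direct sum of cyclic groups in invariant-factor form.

rank_ℚ(R)=2; free=2−2=0
SNF(R) diag = [5, 10] → torsion [5, 10]

Answer: M ≅ ℤ/5 ⊕ ℤ/10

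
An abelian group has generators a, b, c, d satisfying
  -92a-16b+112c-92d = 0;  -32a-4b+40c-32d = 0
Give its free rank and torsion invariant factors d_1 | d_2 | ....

rank_ℚ(R)=2; free=4−2=2
SNF(R) diag = [4, 12] → torsion [4, 12]

Answer: M ≅ ℤ^2 ⊕ ℤ/4 ⊕ ℤ/12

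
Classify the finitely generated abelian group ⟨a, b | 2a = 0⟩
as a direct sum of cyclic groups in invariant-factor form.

Answer: M ≅ ℤ^1 ⊕ ℤ/2

Derivation:
rank_ℚ(R)=1; free=2−1=1
SNF(R) diag = [2] → torsion [2]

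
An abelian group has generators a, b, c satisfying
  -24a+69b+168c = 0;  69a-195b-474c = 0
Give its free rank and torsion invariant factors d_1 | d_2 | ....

rank_ℚ(R)=2; free=3−2=1
SNF(R) diag = [3, 9] → torsion [3, 9]

Answer: M ≅ ℤ^1 ⊕ ℤ/3 ⊕ ℤ/9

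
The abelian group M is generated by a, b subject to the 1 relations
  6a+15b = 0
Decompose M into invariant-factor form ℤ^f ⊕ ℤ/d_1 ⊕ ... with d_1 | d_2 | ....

Answer: M ≅ ℤ^1 ⊕ ℤ/3

Derivation:
rank_ℚ(R)=1; free=2−1=1
SNF(R) diag = [3] → torsion [3]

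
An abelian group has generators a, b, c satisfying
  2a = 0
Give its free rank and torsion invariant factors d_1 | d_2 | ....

Answer: M ≅ ℤ^2 ⊕ ℤ/2

Derivation:
rank_ℚ(R)=1; free=3−1=2
SNF(R) diag = [2] → torsion [2]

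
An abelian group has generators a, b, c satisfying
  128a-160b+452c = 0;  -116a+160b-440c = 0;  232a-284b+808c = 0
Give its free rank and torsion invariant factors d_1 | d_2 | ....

Answer: M ≅ ℤ/4 ⊕ ℤ/12 ⊕ ℤ/36

Derivation:
rank_ℚ(R)=3; free=3−3=0
SNF(R) diag = [4, 12, 36] → torsion [4, 12, 36]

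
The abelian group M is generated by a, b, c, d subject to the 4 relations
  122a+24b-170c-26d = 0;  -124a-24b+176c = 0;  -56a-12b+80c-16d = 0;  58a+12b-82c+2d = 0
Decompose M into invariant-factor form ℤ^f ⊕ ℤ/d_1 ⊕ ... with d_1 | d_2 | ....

rank_ℚ(R)=4; free=4−4=0
SNF(R) diag = [2, 4, 12, 12] → torsion [2, 4, 12, 12]

Answer: M ≅ ℤ/2 ⊕ ℤ/4 ⊕ ℤ/12 ⊕ ℤ/12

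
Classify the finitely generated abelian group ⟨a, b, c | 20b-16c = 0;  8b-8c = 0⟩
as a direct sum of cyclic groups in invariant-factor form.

rank_ℚ(R)=2; free=3−2=1
SNF(R) diag = [4, 8] → torsion [4, 8]

Answer: M ≅ ℤ^1 ⊕ ℤ/4 ⊕ ℤ/8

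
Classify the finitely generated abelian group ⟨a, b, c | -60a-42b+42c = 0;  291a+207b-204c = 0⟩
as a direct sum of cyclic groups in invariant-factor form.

rank_ℚ(R)=2; free=3−2=1
SNF(R) diag = [3, 6] → torsion [3, 6]

Answer: M ≅ ℤ^1 ⊕ ℤ/3 ⊕ ℤ/6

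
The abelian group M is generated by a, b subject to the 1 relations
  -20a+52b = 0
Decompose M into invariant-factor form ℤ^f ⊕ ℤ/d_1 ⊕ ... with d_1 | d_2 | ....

Answer: M ≅ ℤ^1 ⊕ ℤ/4

Derivation:
rank_ℚ(R)=1; free=2−1=1
SNF(R) diag = [4] → torsion [4]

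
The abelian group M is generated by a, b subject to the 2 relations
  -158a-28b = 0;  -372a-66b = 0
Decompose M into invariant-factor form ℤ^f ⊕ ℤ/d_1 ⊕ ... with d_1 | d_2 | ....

rank_ℚ(R)=2; free=2−2=0
SNF(R) diag = [2, 6] → torsion [2, 6]

Answer: M ≅ ℤ/2 ⊕ ℤ/6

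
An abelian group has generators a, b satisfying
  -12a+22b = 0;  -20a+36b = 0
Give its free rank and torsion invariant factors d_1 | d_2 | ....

rank_ℚ(R)=2; free=2−2=0
SNF(R) diag = [2, 4] → torsion [2, 4]

Answer: M ≅ ℤ/2 ⊕ ℤ/4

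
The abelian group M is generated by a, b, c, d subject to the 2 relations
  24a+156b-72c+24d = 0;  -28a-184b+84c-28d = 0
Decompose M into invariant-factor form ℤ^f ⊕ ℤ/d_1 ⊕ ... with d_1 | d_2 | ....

rank_ℚ(R)=2; free=4−2=2
SNF(R) diag = [4, 12] → torsion [4, 12]

Answer: M ≅ ℤ^2 ⊕ ℤ/4 ⊕ ℤ/12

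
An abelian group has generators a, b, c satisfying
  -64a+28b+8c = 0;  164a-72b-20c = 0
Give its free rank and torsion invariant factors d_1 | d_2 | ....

rank_ℚ(R)=2; free=3−2=1
SNF(R) diag = [4, 4] → torsion [4, 4]

Answer: M ≅ ℤ^1 ⊕ ℤ/4 ⊕ ℤ/4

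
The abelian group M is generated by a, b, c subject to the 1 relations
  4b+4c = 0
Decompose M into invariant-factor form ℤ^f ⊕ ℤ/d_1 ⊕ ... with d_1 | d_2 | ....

rank_ℚ(R)=1; free=3−1=2
SNF(R) diag = [4] → torsion [4]

Answer: M ≅ ℤ^2 ⊕ ℤ/4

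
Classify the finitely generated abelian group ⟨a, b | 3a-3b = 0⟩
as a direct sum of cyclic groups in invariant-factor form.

rank_ℚ(R)=1; free=2−1=1
SNF(R) diag = [3] → torsion [3]

Answer: M ≅ ℤ^1 ⊕ ℤ/3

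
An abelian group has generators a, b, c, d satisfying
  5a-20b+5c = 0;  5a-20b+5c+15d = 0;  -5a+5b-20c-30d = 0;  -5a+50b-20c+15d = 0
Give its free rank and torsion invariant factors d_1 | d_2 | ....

Answer: M ≅ ℤ/5 ⊕ ℤ/15 ⊕ ℤ/15 ⊕ ℤ/45

Derivation:
rank_ℚ(R)=4; free=4−4=0
SNF(R) diag = [5, 15, 15, 45] → torsion [5, 15, 15, 45]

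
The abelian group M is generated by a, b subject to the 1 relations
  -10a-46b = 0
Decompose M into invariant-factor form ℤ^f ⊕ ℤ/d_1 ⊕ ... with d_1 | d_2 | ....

rank_ℚ(R)=1; free=2−1=1
SNF(R) diag = [2] → torsion [2]

Answer: M ≅ ℤ^1 ⊕ ℤ/2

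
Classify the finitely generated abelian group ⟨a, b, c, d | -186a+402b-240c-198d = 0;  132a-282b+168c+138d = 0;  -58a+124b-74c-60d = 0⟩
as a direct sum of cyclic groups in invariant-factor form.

rank_ℚ(R)=3; free=4−3=1
SNF(R) diag = [2, 6, 6] → torsion [2, 6, 6]

Answer: M ≅ ℤ^1 ⊕ ℤ/2 ⊕ ℤ/6 ⊕ ℤ/6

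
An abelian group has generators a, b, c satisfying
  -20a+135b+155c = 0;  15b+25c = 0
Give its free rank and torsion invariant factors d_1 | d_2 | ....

Answer: M ≅ ℤ^1 ⊕ ℤ/5 ⊕ ℤ/10

Derivation:
rank_ℚ(R)=2; free=3−2=1
SNF(R) diag = [5, 10] → torsion [5, 10]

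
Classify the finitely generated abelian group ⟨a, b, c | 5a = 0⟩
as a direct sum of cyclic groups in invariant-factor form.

Answer: M ≅ ℤ^2 ⊕ ℤ/5

Derivation:
rank_ℚ(R)=1; free=3−1=2
SNF(R) diag = [5] → torsion [5]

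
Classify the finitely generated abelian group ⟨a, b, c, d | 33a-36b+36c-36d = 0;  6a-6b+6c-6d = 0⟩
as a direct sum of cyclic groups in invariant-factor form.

Answer: M ≅ ℤ^2 ⊕ ℤ/3 ⊕ ℤ/6

Derivation:
rank_ℚ(R)=2; free=4−2=2
SNF(R) diag = [3, 6] → torsion [3, 6]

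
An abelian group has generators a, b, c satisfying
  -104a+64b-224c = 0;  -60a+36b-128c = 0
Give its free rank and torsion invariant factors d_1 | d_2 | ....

rank_ℚ(R)=2; free=3−2=1
SNF(R) diag = [4, 8] → torsion [4, 8]

Answer: M ≅ ℤ^1 ⊕ ℤ/4 ⊕ ℤ/8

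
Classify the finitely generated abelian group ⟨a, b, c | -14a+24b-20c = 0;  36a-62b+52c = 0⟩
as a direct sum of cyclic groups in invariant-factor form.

Answer: M ≅ ℤ^1 ⊕ ℤ/2 ⊕ ℤ/2

Derivation:
rank_ℚ(R)=2; free=3−2=1
SNF(R) diag = [2, 2] → torsion [2, 2]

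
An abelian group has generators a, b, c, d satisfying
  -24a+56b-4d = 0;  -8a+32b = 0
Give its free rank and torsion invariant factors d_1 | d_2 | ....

rank_ℚ(R)=2; free=4−2=2
SNF(R) diag = [4, 8] → torsion [4, 8]

Answer: M ≅ ℤ^2 ⊕ ℤ/4 ⊕ ℤ/8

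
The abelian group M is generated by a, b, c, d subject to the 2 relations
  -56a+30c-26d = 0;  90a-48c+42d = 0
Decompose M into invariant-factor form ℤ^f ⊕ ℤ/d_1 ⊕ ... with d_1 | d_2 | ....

Answer: M ≅ ℤ^2 ⊕ ℤ/2 ⊕ ℤ/6

Derivation:
rank_ℚ(R)=2; free=4−2=2
SNF(R) diag = [2, 6] → torsion [2, 6]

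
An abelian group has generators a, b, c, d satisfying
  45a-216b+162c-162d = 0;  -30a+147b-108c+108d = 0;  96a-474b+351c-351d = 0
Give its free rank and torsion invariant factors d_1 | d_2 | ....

rank_ℚ(R)=3; free=4−3=1
SNF(R) diag = [3, 9, 27] → torsion [3, 9, 27]

Answer: M ≅ ℤ^1 ⊕ ℤ/3 ⊕ ℤ/9 ⊕ ℤ/27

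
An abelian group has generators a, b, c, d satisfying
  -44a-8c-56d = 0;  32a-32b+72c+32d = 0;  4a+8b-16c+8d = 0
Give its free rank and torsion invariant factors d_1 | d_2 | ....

rank_ℚ(R)=3; free=4−3=1
SNF(R) diag = [4, 8, 8] → torsion [4, 8, 8]

Answer: M ≅ ℤ^1 ⊕ ℤ/4 ⊕ ℤ/8 ⊕ ℤ/8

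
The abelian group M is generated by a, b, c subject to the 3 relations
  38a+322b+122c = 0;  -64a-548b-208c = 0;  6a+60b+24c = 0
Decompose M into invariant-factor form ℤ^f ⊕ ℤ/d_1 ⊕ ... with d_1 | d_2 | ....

Answer: M ≅ ℤ/2 ⊕ ℤ/6 ⊕ ℤ/12

Derivation:
rank_ℚ(R)=3; free=3−3=0
SNF(R) diag = [2, 6, 12] → torsion [2, 6, 12]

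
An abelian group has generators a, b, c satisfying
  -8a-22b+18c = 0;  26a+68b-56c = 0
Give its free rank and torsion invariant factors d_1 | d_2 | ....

Answer: M ≅ ℤ^1 ⊕ ℤ/2 ⊕ ℤ/2

Derivation:
rank_ℚ(R)=2; free=3−2=1
SNF(R) diag = [2, 2] → torsion [2, 2]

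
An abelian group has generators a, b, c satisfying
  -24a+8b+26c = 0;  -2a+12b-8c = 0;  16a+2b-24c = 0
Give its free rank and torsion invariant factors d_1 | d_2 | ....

Answer: M ≅ ℤ/2 ⊕ ℤ/2 ⊕ ℤ/6

Derivation:
rank_ℚ(R)=3; free=3−3=0
SNF(R) diag = [2, 2, 6] → torsion [2, 2, 6]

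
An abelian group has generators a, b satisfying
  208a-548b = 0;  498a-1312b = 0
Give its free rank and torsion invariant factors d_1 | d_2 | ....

rank_ℚ(R)=2; free=2−2=0
SNF(R) diag = [2, 4] → torsion [2, 4]

Answer: M ≅ ℤ/2 ⊕ ℤ/4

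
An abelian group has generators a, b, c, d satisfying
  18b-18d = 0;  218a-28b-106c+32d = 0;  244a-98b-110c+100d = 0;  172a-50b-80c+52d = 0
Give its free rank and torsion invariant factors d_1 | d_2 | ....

rank_ℚ(R)=4; free=4−4=0
SNF(R) diag = [2, 6, 18, 18] → torsion [2, 6, 18, 18]

Answer: M ≅ ℤ/2 ⊕ ℤ/6 ⊕ ℤ/18 ⊕ ℤ/18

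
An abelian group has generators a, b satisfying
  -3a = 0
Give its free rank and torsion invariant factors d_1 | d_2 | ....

rank_ℚ(R)=1; free=2−1=1
SNF(R) diag = [3] → torsion [3]

Answer: M ≅ ℤ^1 ⊕ ℤ/3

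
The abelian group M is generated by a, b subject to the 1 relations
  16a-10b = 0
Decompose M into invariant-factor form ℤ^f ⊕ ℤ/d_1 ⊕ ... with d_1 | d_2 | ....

Answer: M ≅ ℤ^1 ⊕ ℤ/2

Derivation:
rank_ℚ(R)=1; free=2−1=1
SNF(R) diag = [2] → torsion [2]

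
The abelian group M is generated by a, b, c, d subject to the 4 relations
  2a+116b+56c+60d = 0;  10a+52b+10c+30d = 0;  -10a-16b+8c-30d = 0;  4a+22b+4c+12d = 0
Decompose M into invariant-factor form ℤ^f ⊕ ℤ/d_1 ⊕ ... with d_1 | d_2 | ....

Answer: M ≅ ℤ/2 ⊕ ℤ/6 ⊕ ℤ/18 ⊕ ℤ/54

Derivation:
rank_ℚ(R)=4; free=4−4=0
SNF(R) diag = [2, 6, 18, 54] → torsion [2, 6, 18, 54]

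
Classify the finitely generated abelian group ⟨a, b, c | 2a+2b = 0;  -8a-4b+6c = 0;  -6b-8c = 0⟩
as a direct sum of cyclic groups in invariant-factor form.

Answer: M ≅ ℤ/2 ⊕ ℤ/2 ⊕ ℤ/2

Derivation:
rank_ℚ(R)=3; free=3−3=0
SNF(R) diag = [2, 2, 2] → torsion [2, 2, 2]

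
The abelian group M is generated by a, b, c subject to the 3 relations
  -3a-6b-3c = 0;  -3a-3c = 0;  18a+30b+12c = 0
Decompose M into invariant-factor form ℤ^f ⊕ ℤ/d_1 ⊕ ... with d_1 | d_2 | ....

Answer: M ≅ ℤ/3 ⊕ ℤ/6 ⊕ ℤ/6

Derivation:
rank_ℚ(R)=3; free=3−3=0
SNF(R) diag = [3, 6, 6] → torsion [3, 6, 6]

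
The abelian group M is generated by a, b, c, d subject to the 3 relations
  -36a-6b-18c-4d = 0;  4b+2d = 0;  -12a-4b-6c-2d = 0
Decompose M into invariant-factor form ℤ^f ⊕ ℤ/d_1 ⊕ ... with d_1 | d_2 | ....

rank_ℚ(R)=3; free=4−3=1
SNF(R) diag = [2, 2, 6] → torsion [2, 2, 6]

Answer: M ≅ ℤ^1 ⊕ ℤ/2 ⊕ ℤ/2 ⊕ ℤ/6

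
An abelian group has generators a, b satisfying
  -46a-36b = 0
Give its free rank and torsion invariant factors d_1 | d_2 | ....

Answer: M ≅ ℤ^1 ⊕ ℤ/2

Derivation:
rank_ℚ(R)=1; free=2−1=1
SNF(R) diag = [2] → torsion [2]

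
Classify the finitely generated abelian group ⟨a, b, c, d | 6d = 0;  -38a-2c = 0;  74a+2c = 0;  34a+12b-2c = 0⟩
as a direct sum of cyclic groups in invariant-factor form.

rank_ℚ(R)=4; free=4−4=0
SNF(R) diag = [2, 6, 12, 36] → torsion [2, 6, 12, 36]

Answer: M ≅ ℤ/2 ⊕ ℤ/6 ⊕ ℤ/12 ⊕ ℤ/36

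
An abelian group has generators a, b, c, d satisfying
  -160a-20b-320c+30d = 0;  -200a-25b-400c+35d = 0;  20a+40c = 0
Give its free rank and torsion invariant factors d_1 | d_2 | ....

rank_ℚ(R)=3; free=4−3=1
SNF(R) diag = [5, 10, 20] → torsion [5, 10, 20]

Answer: M ≅ ℤ^1 ⊕ ℤ/5 ⊕ ℤ/10 ⊕ ℤ/20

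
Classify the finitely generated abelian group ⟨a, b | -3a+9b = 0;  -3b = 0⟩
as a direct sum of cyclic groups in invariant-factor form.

Answer: M ≅ ℤ/3 ⊕ ℤ/3

Derivation:
rank_ℚ(R)=2; free=2−2=0
SNF(R) diag = [3, 3] → torsion [3, 3]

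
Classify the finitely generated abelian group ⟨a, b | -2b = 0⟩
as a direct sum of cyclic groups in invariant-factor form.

rank_ℚ(R)=1; free=2−1=1
SNF(R) diag = [2] → torsion [2]

Answer: M ≅ ℤ^1 ⊕ ℤ/2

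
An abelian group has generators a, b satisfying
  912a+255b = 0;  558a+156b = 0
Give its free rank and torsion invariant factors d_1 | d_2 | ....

rank_ℚ(R)=2; free=2−2=0
SNF(R) diag = [3, 6] → torsion [3, 6]

Answer: M ≅ ℤ/3 ⊕ ℤ/6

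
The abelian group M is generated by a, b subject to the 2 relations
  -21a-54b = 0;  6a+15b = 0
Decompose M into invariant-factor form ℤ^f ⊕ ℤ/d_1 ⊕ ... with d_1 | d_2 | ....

Answer: M ≅ ℤ/3 ⊕ ℤ/3

Derivation:
rank_ℚ(R)=2; free=2−2=0
SNF(R) diag = [3, 3] → torsion [3, 3]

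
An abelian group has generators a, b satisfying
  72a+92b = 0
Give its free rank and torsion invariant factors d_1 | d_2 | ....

rank_ℚ(R)=1; free=2−1=1
SNF(R) diag = [4] → torsion [4]

Answer: M ≅ ℤ^1 ⊕ ℤ/4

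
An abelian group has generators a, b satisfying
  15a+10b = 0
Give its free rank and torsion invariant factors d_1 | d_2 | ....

Answer: M ≅ ℤ^1 ⊕ ℤ/5

Derivation:
rank_ℚ(R)=1; free=2−1=1
SNF(R) diag = [5] → torsion [5]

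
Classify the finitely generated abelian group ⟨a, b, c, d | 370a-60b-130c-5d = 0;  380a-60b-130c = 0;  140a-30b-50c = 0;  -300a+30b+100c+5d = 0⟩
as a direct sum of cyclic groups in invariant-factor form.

Answer: M ≅ ℤ/5 ⊕ ℤ/10 ⊕ ℤ/10 ⊕ ℤ/30

Derivation:
rank_ℚ(R)=4; free=4−4=0
SNF(R) diag = [5, 10, 10, 30] → torsion [5, 10, 10, 30]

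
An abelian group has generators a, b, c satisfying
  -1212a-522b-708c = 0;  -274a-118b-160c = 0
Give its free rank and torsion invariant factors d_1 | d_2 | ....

Answer: M ≅ ℤ^1 ⊕ ℤ/2 ⊕ ℤ/6

Derivation:
rank_ℚ(R)=2; free=3−2=1
SNF(R) diag = [2, 6] → torsion [2, 6]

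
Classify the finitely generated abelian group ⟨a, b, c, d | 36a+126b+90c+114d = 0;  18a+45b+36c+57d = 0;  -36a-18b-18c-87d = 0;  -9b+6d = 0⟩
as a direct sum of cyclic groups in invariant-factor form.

Answer: M ≅ ℤ/3 ⊕ ℤ/9 ⊕ ℤ/18 ⊕ ℤ/18

Derivation:
rank_ℚ(R)=4; free=4−4=0
SNF(R) diag = [3, 9, 18, 18] → torsion [3, 9, 18, 18]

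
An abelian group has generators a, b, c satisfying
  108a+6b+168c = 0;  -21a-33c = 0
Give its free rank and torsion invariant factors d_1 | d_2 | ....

rank_ℚ(R)=2; free=3−2=1
SNF(R) diag = [3, 6] → torsion [3, 6]

Answer: M ≅ ℤ^1 ⊕ ℤ/3 ⊕ ℤ/6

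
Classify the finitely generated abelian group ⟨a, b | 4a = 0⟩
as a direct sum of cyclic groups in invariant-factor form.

Answer: M ≅ ℤ^1 ⊕ ℤ/4

Derivation:
rank_ℚ(R)=1; free=2−1=1
SNF(R) diag = [4] → torsion [4]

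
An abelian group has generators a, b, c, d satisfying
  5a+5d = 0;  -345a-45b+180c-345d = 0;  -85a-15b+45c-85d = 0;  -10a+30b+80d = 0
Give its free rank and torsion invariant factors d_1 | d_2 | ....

Answer: M ≅ ℤ/5 ⊕ ℤ/15 ⊕ ℤ/45 ⊕ ℤ/90

Derivation:
rank_ℚ(R)=4; free=4−4=0
SNF(R) diag = [5, 15, 45, 90] → torsion [5, 15, 45, 90]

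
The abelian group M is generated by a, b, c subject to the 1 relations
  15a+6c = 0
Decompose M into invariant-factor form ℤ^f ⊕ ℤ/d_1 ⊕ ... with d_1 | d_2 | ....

Answer: M ≅ ℤ^2 ⊕ ℤ/3

Derivation:
rank_ℚ(R)=1; free=3−1=2
SNF(R) diag = [3] → torsion [3]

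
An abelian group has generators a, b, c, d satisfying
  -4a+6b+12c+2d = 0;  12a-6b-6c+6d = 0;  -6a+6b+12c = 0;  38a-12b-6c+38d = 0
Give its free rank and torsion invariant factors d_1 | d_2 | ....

Answer: M ≅ ℤ/2 ⊕ ℤ/6 ⊕ ℤ/6 ⊕ ℤ/12

Derivation:
rank_ℚ(R)=4; free=4−4=0
SNF(R) diag = [2, 6, 6, 12] → torsion [2, 6, 6, 12]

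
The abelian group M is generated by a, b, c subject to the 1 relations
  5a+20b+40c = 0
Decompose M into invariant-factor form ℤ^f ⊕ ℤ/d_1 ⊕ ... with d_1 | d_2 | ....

Answer: M ≅ ℤ^2 ⊕ ℤ/5

Derivation:
rank_ℚ(R)=1; free=3−1=2
SNF(R) diag = [5] → torsion [5]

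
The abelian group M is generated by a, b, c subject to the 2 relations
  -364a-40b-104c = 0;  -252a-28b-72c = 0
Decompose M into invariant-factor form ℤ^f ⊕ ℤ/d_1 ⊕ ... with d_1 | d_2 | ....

Answer: M ≅ ℤ^1 ⊕ ℤ/4 ⊕ ℤ/4

Derivation:
rank_ℚ(R)=2; free=3−2=1
SNF(R) diag = [4, 4] → torsion [4, 4]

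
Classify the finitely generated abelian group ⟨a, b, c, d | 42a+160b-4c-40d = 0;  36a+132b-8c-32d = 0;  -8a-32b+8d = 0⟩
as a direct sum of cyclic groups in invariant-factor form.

Answer: M ≅ ℤ^1 ⊕ ℤ/2 ⊕ ℤ/4 ⊕ ℤ/8

Derivation:
rank_ℚ(R)=3; free=4−3=1
SNF(R) diag = [2, 4, 8] → torsion [2, 4, 8]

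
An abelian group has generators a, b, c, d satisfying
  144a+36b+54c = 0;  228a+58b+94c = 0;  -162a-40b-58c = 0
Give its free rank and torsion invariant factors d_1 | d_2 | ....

Answer: M ≅ ℤ^1 ⊕ ℤ/2 ⊕ ℤ/6 ⊕ ℤ/18

Derivation:
rank_ℚ(R)=3; free=4−3=1
SNF(R) diag = [2, 6, 18] → torsion [2, 6, 18]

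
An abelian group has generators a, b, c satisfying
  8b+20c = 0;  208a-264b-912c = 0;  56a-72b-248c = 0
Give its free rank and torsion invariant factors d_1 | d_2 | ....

Answer: M ≅ ℤ/4 ⊕ ℤ/8 ⊕ ℤ/8

Derivation:
rank_ℚ(R)=3; free=3−3=0
SNF(R) diag = [4, 8, 8] → torsion [4, 8, 8]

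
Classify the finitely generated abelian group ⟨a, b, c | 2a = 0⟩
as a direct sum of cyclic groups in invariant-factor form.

Answer: M ≅ ℤ^2 ⊕ ℤ/2

Derivation:
rank_ℚ(R)=1; free=3−1=2
SNF(R) diag = [2] → torsion [2]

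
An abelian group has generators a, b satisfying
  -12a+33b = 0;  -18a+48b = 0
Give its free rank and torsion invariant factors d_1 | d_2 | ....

rank_ℚ(R)=2; free=2−2=0
SNF(R) diag = [3, 6] → torsion [3, 6]

Answer: M ≅ ℤ/3 ⊕ ℤ/6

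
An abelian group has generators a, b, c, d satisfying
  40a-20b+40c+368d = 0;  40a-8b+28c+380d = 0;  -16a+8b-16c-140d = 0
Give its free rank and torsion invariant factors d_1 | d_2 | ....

Answer: M ≅ ℤ^1 ⊕ ℤ/4 ⊕ ℤ/12 ⊕ ℤ/36

Derivation:
rank_ℚ(R)=3; free=4−3=1
SNF(R) diag = [4, 12, 36] → torsion [4, 12, 36]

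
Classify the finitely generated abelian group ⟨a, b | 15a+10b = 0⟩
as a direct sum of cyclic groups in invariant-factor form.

Answer: M ≅ ℤ^1 ⊕ ℤ/5

Derivation:
rank_ℚ(R)=1; free=2−1=1
SNF(R) diag = [5] → torsion [5]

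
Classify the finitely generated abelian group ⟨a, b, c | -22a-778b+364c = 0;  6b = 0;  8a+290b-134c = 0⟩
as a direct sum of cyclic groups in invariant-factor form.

Answer: M ≅ ℤ/2 ⊕ ℤ/6 ⊕ ℤ/18

Derivation:
rank_ℚ(R)=3; free=3−3=0
SNF(R) diag = [2, 6, 18] → torsion [2, 6, 18]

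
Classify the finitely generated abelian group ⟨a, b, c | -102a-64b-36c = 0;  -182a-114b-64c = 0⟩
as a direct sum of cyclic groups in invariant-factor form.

rank_ℚ(R)=2; free=3−2=1
SNF(R) diag = [2, 2] → torsion [2, 2]

Answer: M ≅ ℤ^1 ⊕ ℤ/2 ⊕ ℤ/2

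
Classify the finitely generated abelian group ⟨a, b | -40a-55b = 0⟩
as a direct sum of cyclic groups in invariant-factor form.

Answer: M ≅ ℤ^1 ⊕ ℤ/5

Derivation:
rank_ℚ(R)=1; free=2−1=1
SNF(R) diag = [5] → torsion [5]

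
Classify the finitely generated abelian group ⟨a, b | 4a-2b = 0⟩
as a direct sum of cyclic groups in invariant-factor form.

Answer: M ≅ ℤ^1 ⊕ ℤ/2

Derivation:
rank_ℚ(R)=1; free=2−1=1
SNF(R) diag = [2] → torsion [2]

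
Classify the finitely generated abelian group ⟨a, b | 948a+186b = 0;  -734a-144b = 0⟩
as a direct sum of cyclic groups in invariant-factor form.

rank_ℚ(R)=2; free=2−2=0
SNF(R) diag = [2, 6] → torsion [2, 6]

Answer: M ≅ ℤ/2 ⊕ ℤ/6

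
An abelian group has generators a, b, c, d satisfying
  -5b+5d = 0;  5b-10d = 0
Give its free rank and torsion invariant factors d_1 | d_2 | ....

Answer: M ≅ ℤ^2 ⊕ ℤ/5 ⊕ ℤ/5

Derivation:
rank_ℚ(R)=2; free=4−2=2
SNF(R) diag = [5, 5] → torsion [5, 5]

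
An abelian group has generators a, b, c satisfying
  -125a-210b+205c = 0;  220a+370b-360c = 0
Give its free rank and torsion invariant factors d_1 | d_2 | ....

Answer: M ≅ ℤ^1 ⊕ ℤ/5 ⊕ ℤ/10

Derivation:
rank_ℚ(R)=2; free=3−2=1
SNF(R) diag = [5, 10] → torsion [5, 10]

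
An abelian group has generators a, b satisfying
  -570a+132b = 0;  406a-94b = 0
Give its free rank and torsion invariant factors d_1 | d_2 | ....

Answer: M ≅ ℤ/2 ⊕ ℤ/6

Derivation:
rank_ℚ(R)=2; free=2−2=0
SNF(R) diag = [2, 6] → torsion [2, 6]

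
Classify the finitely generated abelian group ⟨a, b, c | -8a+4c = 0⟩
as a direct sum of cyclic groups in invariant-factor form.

rank_ℚ(R)=1; free=3−1=2
SNF(R) diag = [4] → torsion [4]

Answer: M ≅ ℤ^2 ⊕ ℤ/4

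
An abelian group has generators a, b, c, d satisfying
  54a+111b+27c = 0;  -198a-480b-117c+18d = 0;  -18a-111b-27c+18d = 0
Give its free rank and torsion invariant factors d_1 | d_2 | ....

Answer: M ≅ ℤ^1 ⊕ ℤ/3 ⊕ ℤ/9 ⊕ ℤ/18

Derivation:
rank_ℚ(R)=3; free=4−3=1
SNF(R) diag = [3, 9, 18] → torsion [3, 9, 18]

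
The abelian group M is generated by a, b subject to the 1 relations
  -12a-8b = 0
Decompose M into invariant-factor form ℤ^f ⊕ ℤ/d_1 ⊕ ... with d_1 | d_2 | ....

Answer: M ≅ ℤ^1 ⊕ ℤ/4

Derivation:
rank_ℚ(R)=1; free=2−1=1
SNF(R) diag = [4] → torsion [4]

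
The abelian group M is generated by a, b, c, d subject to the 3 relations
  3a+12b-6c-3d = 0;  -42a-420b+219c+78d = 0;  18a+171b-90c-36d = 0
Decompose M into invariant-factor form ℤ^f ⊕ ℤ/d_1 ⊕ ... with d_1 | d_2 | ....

rank_ℚ(R)=3; free=4−3=1
SNF(R) diag = [3, 9, 27] → torsion [3, 9, 27]

Answer: M ≅ ℤ^1 ⊕ ℤ/3 ⊕ ℤ/9 ⊕ ℤ/27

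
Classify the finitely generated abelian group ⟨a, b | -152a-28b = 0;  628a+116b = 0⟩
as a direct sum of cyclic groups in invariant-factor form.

rank_ℚ(R)=2; free=2−2=0
SNF(R) diag = [4, 12] → torsion [4, 12]

Answer: M ≅ ℤ/4 ⊕ ℤ/12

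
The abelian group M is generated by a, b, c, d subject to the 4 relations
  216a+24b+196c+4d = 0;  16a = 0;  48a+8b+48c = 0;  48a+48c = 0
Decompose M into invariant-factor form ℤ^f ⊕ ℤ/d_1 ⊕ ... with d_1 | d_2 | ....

Answer: M ≅ ℤ/4 ⊕ ℤ/8 ⊕ ℤ/16 ⊕ ℤ/48

Derivation:
rank_ℚ(R)=4; free=4−4=0
SNF(R) diag = [4, 8, 16, 48] → torsion [4, 8, 16, 48]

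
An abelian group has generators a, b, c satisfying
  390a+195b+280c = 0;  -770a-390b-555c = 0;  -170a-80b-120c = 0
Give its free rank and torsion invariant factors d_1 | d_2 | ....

rank_ℚ(R)=3; free=3−3=0
SNF(R) diag = [5, 5, 10] → torsion [5, 5, 10]

Answer: M ≅ ℤ/5 ⊕ ℤ/5 ⊕ ℤ/10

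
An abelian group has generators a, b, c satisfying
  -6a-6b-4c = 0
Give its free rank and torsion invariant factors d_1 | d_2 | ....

Answer: M ≅ ℤ^2 ⊕ ℤ/2

Derivation:
rank_ℚ(R)=1; free=3−1=2
SNF(R) diag = [2] → torsion [2]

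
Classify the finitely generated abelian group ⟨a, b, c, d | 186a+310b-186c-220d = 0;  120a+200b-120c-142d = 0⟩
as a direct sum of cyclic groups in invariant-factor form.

Answer: M ≅ ℤ^2 ⊕ ℤ/2 ⊕ ℤ/2

Derivation:
rank_ℚ(R)=2; free=4−2=2
SNF(R) diag = [2, 2] → torsion [2, 2]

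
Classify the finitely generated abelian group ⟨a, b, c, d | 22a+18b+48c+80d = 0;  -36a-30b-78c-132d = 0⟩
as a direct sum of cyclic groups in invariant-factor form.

rank_ℚ(R)=2; free=4−2=2
SNF(R) diag = [2, 6] → torsion [2, 6]

Answer: M ≅ ℤ^2 ⊕ ℤ/2 ⊕ ℤ/6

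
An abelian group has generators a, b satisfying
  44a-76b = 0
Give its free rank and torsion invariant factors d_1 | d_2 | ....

rank_ℚ(R)=1; free=2−1=1
SNF(R) diag = [4] → torsion [4]

Answer: M ≅ ℤ^1 ⊕ ℤ/4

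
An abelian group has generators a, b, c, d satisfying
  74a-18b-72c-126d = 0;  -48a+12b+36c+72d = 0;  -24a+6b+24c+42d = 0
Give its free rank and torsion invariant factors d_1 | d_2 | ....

Answer: M ≅ ℤ^1 ⊕ ℤ/2 ⊕ ℤ/6 ⊕ ℤ/12

Derivation:
rank_ℚ(R)=3; free=4−3=1
SNF(R) diag = [2, 6, 12] → torsion [2, 6, 12]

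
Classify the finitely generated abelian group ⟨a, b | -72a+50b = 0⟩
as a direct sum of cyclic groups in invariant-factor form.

Answer: M ≅ ℤ^1 ⊕ ℤ/2

Derivation:
rank_ℚ(R)=1; free=2−1=1
SNF(R) diag = [2] → torsion [2]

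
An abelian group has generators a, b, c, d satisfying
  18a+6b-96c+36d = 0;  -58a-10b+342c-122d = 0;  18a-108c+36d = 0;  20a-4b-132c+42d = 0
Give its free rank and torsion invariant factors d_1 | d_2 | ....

rank_ℚ(R)=4; free=4−4=0
SNF(R) diag = [2, 2, 6, 18] → torsion [2, 2, 6, 18]

Answer: M ≅ ℤ/2 ⊕ ℤ/2 ⊕ ℤ/6 ⊕ ℤ/18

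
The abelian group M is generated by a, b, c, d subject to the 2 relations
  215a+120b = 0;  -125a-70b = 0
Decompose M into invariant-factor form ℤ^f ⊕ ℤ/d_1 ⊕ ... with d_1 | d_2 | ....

rank_ℚ(R)=2; free=4−2=2
SNF(R) diag = [5, 10] → torsion [5, 10]

Answer: M ≅ ℤ^2 ⊕ ℤ/5 ⊕ ℤ/10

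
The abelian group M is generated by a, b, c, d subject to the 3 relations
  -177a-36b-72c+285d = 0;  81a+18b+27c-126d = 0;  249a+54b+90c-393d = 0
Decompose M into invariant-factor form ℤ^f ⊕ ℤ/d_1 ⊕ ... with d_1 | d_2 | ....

Answer: M ≅ ℤ^1 ⊕ ℤ/3 ⊕ ℤ/9 ⊕ ℤ/18

Derivation:
rank_ℚ(R)=3; free=4−3=1
SNF(R) diag = [3, 9, 18] → torsion [3, 9, 18]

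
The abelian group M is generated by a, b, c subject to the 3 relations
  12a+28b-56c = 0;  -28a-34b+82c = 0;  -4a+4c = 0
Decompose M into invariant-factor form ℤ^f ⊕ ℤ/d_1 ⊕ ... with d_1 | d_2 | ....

Answer: M ≅ ℤ/2 ⊕ ℤ/4 ⊕ ℤ/8

Derivation:
rank_ℚ(R)=3; free=3−3=0
SNF(R) diag = [2, 4, 8] → torsion [2, 4, 8]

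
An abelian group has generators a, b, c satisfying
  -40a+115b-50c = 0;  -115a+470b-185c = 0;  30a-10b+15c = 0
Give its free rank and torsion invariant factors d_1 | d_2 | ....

rank_ℚ(R)=3; free=3−3=0
SNF(R) diag = [5, 5, 15] → torsion [5, 5, 15]

Answer: M ≅ ℤ/5 ⊕ ℤ/5 ⊕ ℤ/15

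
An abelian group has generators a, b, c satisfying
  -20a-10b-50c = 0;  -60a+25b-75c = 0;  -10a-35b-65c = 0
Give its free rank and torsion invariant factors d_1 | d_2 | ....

rank_ℚ(R)=3; free=3−3=0
SNF(R) diag = [5, 10, 20] → torsion [5, 10, 20]

Answer: M ≅ ℤ/5 ⊕ ℤ/10 ⊕ ℤ/20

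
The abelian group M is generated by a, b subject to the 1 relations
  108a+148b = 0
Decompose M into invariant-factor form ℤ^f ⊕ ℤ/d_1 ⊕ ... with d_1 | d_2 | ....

Answer: M ≅ ℤ^1 ⊕ ℤ/4

Derivation:
rank_ℚ(R)=1; free=2−1=1
SNF(R) diag = [4] → torsion [4]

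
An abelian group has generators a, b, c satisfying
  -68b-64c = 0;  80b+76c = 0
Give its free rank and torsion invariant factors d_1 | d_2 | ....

Answer: M ≅ ℤ^1 ⊕ ℤ/4 ⊕ ℤ/12

Derivation:
rank_ℚ(R)=2; free=3−2=1
SNF(R) diag = [4, 12] → torsion [4, 12]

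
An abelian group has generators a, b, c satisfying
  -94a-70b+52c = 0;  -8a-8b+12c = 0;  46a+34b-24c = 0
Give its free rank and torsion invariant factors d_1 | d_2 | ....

Answer: M ≅ ℤ/2 ⊕ ℤ/4 ⊕ ℤ/12

Derivation:
rank_ℚ(R)=3; free=3−3=0
SNF(R) diag = [2, 4, 12] → torsion [2, 4, 12]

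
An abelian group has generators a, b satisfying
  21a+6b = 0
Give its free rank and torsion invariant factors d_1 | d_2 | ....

rank_ℚ(R)=1; free=2−1=1
SNF(R) diag = [3] → torsion [3]

Answer: M ≅ ℤ^1 ⊕ ℤ/3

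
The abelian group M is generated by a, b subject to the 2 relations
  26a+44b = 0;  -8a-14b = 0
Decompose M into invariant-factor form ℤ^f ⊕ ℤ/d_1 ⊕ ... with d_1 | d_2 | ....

rank_ℚ(R)=2; free=2−2=0
SNF(R) diag = [2, 6] → torsion [2, 6]

Answer: M ≅ ℤ/2 ⊕ ℤ/6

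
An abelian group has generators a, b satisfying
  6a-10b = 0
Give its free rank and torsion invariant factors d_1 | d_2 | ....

rank_ℚ(R)=1; free=2−1=1
SNF(R) diag = [2] → torsion [2]

Answer: M ≅ ℤ^1 ⊕ ℤ/2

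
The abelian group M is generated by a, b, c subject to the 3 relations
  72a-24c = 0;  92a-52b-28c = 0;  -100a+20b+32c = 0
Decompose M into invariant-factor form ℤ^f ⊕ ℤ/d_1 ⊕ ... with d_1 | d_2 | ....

Answer: M ≅ ℤ/4 ⊕ ℤ/12 ⊕ ℤ/24

Derivation:
rank_ℚ(R)=3; free=3−3=0
SNF(R) diag = [4, 12, 24] → torsion [4, 12, 24]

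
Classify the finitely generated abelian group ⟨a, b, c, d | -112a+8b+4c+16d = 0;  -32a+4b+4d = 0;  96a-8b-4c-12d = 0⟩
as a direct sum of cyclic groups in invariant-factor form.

rank_ℚ(R)=3; free=4−3=1
SNF(R) diag = [4, 4, 4] → torsion [4, 4, 4]

Answer: M ≅ ℤ^1 ⊕ ℤ/4 ⊕ ℤ/4 ⊕ ℤ/4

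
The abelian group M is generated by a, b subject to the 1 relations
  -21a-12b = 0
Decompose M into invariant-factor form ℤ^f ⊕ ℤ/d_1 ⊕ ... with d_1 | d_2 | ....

Answer: M ≅ ℤ^1 ⊕ ℤ/3

Derivation:
rank_ℚ(R)=1; free=2−1=1
SNF(R) diag = [3] → torsion [3]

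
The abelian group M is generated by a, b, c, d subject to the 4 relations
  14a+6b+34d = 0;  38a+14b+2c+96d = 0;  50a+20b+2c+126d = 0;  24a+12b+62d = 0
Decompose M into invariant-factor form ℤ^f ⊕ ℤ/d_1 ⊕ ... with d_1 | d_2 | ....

Answer: M ≅ ℤ/2 ⊕ ℤ/2 ⊕ ℤ/2 ⊕ ℤ/6

Derivation:
rank_ℚ(R)=4; free=4−4=0
SNF(R) diag = [2, 2, 2, 6] → torsion [2, 2, 2, 6]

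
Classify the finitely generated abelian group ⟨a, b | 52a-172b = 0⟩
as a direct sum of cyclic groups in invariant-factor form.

rank_ℚ(R)=1; free=2−1=1
SNF(R) diag = [4] → torsion [4]

Answer: M ≅ ℤ^1 ⊕ ℤ/4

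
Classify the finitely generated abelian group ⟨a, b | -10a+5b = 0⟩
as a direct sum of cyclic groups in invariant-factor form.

Answer: M ≅ ℤ^1 ⊕ ℤ/5

Derivation:
rank_ℚ(R)=1; free=2−1=1
SNF(R) diag = [5] → torsion [5]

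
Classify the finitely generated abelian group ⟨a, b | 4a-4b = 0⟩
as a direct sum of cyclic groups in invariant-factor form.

Answer: M ≅ ℤ^1 ⊕ ℤ/4

Derivation:
rank_ℚ(R)=1; free=2−1=1
SNF(R) diag = [4] → torsion [4]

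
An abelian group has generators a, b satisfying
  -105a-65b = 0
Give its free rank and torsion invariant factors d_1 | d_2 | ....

rank_ℚ(R)=1; free=2−1=1
SNF(R) diag = [5] → torsion [5]

Answer: M ≅ ℤ^1 ⊕ ℤ/5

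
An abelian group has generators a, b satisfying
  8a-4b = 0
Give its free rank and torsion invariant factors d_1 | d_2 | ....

rank_ℚ(R)=1; free=2−1=1
SNF(R) diag = [4] → torsion [4]

Answer: M ≅ ℤ^1 ⊕ ℤ/4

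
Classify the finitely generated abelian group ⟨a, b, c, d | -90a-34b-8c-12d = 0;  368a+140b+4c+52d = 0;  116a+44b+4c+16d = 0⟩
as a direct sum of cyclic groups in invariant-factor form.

rank_ℚ(R)=3; free=4−3=1
SNF(R) diag = [2, 4, 12] → torsion [2, 4, 12]

Answer: M ≅ ℤ^1 ⊕ ℤ/2 ⊕ ℤ/4 ⊕ ℤ/12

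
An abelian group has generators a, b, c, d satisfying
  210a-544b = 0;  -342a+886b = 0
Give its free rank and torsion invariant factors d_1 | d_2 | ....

Answer: M ≅ ℤ^2 ⊕ ℤ/2 ⊕ ℤ/6

Derivation:
rank_ℚ(R)=2; free=4−2=2
SNF(R) diag = [2, 6] → torsion [2, 6]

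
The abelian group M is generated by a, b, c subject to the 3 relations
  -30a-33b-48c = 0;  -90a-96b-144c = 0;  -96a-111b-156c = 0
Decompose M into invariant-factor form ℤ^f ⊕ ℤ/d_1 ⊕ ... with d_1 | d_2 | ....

rank_ℚ(R)=3; free=3−3=0
SNF(R) diag = [3, 6, 12] → torsion [3, 6, 12]

Answer: M ≅ ℤ/3 ⊕ ℤ/6 ⊕ ℤ/12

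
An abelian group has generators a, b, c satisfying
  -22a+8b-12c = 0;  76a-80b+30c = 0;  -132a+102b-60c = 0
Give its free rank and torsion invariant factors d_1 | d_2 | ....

rank_ℚ(R)=3; free=3−3=0
SNF(R) diag = [2, 6, 18] → torsion [2, 6, 18]

Answer: M ≅ ℤ/2 ⊕ ℤ/6 ⊕ ℤ/18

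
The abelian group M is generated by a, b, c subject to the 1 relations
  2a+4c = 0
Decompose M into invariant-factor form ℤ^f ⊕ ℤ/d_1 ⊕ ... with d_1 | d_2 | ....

Answer: M ≅ ℤ^2 ⊕ ℤ/2

Derivation:
rank_ℚ(R)=1; free=3−1=2
SNF(R) diag = [2] → torsion [2]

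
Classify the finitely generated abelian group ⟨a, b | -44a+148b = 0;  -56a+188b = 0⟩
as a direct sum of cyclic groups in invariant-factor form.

Answer: M ≅ ℤ/4 ⊕ ℤ/4

Derivation:
rank_ℚ(R)=2; free=2−2=0
SNF(R) diag = [4, 4] → torsion [4, 4]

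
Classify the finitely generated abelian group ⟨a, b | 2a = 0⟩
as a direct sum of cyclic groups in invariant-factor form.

Answer: M ≅ ℤ^1 ⊕ ℤ/2

Derivation:
rank_ℚ(R)=1; free=2−1=1
SNF(R) diag = [2] → torsion [2]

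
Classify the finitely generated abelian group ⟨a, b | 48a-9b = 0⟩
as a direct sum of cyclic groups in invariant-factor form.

Answer: M ≅ ℤ^1 ⊕ ℤ/3

Derivation:
rank_ℚ(R)=1; free=2−1=1
SNF(R) diag = [3] → torsion [3]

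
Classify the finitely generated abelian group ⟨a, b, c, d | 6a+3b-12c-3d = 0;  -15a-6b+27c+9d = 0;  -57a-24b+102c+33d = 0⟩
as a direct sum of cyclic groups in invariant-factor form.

Answer: M ≅ ℤ^1 ⊕ ℤ/3 ⊕ ℤ/3 ⊕ ℤ/3

Derivation:
rank_ℚ(R)=3; free=4−3=1
SNF(R) diag = [3, 3, 3] → torsion [3, 3, 3]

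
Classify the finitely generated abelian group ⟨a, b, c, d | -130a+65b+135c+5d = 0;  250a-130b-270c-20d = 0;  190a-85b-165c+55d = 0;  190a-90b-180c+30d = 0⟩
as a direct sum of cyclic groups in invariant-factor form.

rank_ℚ(R)=4; free=4−4=0
SNF(R) diag = [5, 10, 10, 30] → torsion [5, 10, 10, 30]

Answer: M ≅ ℤ/5 ⊕ ℤ/10 ⊕ ℤ/10 ⊕ ℤ/30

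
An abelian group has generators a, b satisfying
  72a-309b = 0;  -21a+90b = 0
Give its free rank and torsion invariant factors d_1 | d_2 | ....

rank_ℚ(R)=2; free=2−2=0
SNF(R) diag = [3, 3] → torsion [3, 3]

Answer: M ≅ ℤ/3 ⊕ ℤ/3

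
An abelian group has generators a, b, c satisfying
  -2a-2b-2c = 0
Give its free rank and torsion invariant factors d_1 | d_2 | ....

Answer: M ≅ ℤ^2 ⊕ ℤ/2

Derivation:
rank_ℚ(R)=1; free=3−1=2
SNF(R) diag = [2] → torsion [2]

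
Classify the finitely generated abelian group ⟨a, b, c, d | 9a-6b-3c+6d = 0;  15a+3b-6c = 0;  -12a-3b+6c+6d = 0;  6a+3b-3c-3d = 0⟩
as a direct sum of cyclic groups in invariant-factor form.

Answer: M ≅ ℤ/3 ⊕ ℤ/3 ⊕ ℤ/3 ⊕ ℤ/3

Derivation:
rank_ℚ(R)=4; free=4−4=0
SNF(R) diag = [3, 3, 3, 3] → torsion [3, 3, 3, 3]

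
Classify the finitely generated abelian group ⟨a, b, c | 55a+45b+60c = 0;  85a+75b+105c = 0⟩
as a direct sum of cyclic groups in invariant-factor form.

rank_ℚ(R)=2; free=3−2=1
SNF(R) diag = [5, 15] → torsion [5, 15]

Answer: M ≅ ℤ^1 ⊕ ℤ/5 ⊕ ℤ/15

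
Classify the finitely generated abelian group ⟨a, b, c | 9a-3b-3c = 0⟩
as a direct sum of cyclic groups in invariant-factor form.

rank_ℚ(R)=1; free=3−1=2
SNF(R) diag = [3] → torsion [3]

Answer: M ≅ ℤ^2 ⊕ ℤ/3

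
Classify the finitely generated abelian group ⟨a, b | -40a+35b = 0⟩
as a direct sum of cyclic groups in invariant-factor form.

rank_ℚ(R)=1; free=2−1=1
SNF(R) diag = [5] → torsion [5]

Answer: M ≅ ℤ^1 ⊕ ℤ/5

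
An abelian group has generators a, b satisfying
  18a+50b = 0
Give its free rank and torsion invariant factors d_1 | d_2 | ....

Answer: M ≅ ℤ^1 ⊕ ℤ/2

Derivation:
rank_ℚ(R)=1; free=2−1=1
SNF(R) diag = [2] → torsion [2]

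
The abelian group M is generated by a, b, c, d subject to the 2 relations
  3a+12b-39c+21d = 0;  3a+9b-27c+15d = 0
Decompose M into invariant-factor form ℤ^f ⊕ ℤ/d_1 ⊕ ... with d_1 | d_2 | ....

Answer: M ≅ ℤ^2 ⊕ ℤ/3 ⊕ ℤ/3

Derivation:
rank_ℚ(R)=2; free=4−2=2
SNF(R) diag = [3, 3] → torsion [3, 3]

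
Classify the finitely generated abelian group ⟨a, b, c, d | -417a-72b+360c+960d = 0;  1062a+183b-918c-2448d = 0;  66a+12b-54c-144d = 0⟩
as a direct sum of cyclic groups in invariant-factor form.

rank_ℚ(R)=3; free=4−3=1
SNF(R) diag = [3, 3, 6] → torsion [3, 3, 6]

Answer: M ≅ ℤ^1 ⊕ ℤ/3 ⊕ ℤ/3 ⊕ ℤ/6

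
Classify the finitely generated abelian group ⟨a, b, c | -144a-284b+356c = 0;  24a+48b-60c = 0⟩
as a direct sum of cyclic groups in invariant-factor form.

rank_ℚ(R)=2; free=3−2=1
SNF(R) diag = [4, 12] → torsion [4, 12]

Answer: M ≅ ℤ^1 ⊕ ℤ/4 ⊕ ℤ/12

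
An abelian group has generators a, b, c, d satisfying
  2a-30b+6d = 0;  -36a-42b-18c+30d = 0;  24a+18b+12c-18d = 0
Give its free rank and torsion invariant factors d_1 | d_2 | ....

Answer: M ≅ ℤ^1 ⊕ ℤ/2 ⊕ ℤ/6 ⊕ ℤ/6

Derivation:
rank_ℚ(R)=3; free=4−3=1
SNF(R) diag = [2, 6, 6] → torsion [2, 6, 6]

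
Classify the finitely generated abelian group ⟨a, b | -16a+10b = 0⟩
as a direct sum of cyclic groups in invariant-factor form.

rank_ℚ(R)=1; free=2−1=1
SNF(R) diag = [2] → torsion [2]

Answer: M ≅ ℤ^1 ⊕ ℤ/2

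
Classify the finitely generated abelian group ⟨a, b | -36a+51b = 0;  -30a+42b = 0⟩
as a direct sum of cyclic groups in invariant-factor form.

Answer: M ≅ ℤ/3 ⊕ ℤ/6

Derivation:
rank_ℚ(R)=2; free=2−2=0
SNF(R) diag = [3, 6] → torsion [3, 6]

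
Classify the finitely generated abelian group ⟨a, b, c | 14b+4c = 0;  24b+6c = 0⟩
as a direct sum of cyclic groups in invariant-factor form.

Answer: M ≅ ℤ^1 ⊕ ℤ/2 ⊕ ℤ/6

Derivation:
rank_ℚ(R)=2; free=3−2=1
SNF(R) diag = [2, 6] → torsion [2, 6]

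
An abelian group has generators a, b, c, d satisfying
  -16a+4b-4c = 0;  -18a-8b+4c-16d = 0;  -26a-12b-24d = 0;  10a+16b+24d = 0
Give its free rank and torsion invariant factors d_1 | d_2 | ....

rank_ℚ(R)=4; free=4−4=0
SNF(R) diag = [2, 4, 4, 8] → torsion [2, 4, 4, 8]

Answer: M ≅ ℤ/2 ⊕ ℤ/4 ⊕ ℤ/4 ⊕ ℤ/8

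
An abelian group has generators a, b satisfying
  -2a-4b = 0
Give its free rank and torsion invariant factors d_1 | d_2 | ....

rank_ℚ(R)=1; free=2−1=1
SNF(R) diag = [2] → torsion [2]

Answer: M ≅ ℤ^1 ⊕ ℤ/2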